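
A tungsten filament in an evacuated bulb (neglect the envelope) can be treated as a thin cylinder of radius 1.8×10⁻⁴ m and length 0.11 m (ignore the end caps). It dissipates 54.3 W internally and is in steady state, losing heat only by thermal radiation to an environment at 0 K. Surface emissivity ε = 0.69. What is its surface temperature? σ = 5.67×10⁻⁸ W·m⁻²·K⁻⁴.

Steady state: internal power = radiated power, P = εσA T⁴.
Radiating area A = 2πrL = 1.244×10⁻⁴ m².
T⁴ = P/(εσA) = 54.3/(0.69·5.67×10⁻⁸·1.244×10⁻⁴) = 1.116×10¹³ K⁴.
T = (1.116×10¹³)^(1/4).

T ≈ 1830 K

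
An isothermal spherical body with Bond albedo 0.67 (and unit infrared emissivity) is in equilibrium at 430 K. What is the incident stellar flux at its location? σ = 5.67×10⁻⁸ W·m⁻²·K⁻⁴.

(1−a)S·πr² = σ·4πr²·T⁴ ⇒ S = 4σT⁴/(1−a).
S = 4·5.67×10⁻⁸·3.419×10¹⁰/0.330.

S ≈ 23500 W/m²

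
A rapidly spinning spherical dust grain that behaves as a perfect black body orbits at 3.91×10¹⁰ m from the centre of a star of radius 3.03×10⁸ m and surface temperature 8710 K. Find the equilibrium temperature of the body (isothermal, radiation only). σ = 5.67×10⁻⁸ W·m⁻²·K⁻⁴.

The star's surface emits σT_*⁴; at distance d the flux is S = σT_*⁴(R_*/d)².
S = 5.67×10⁻⁸·(8710)⁴·(3.03×10⁸/3.91×10¹⁰)² = 19600 W/m².
For an isothermal sphere T⁴ = (1−a)S/(4σ) = 8.641×10¹⁰ K⁴.

T ≈ 542 K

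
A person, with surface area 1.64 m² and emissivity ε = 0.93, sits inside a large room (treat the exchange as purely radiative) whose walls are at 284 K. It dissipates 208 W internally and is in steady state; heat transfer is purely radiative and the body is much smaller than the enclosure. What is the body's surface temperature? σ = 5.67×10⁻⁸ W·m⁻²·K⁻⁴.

For a small grey body in a large enclosure, net radiated power = εσA(T⁴ − T_w⁴).
Steady state: P = εσA(T⁴ − T_w⁴) with A = 1.64 m².
T⁴ = P/(εσA) + T_w⁴ = 208/(0.93·5.67×10⁻⁸·1.640) + (284)⁴
    = 2.405×10⁹ + 6.505×10⁹ = 8.911×10⁹ K⁴.

T ≈ 307 K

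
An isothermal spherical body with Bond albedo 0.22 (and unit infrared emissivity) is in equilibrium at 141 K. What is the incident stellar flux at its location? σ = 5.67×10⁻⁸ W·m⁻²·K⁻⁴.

S ≈ 115 W/m²

(1−a)S·πr² = σ·4πr²·T⁴ ⇒ S = 4σT⁴/(1−a).
S = 4·5.67×10⁻⁸·3.953×10⁸/0.780.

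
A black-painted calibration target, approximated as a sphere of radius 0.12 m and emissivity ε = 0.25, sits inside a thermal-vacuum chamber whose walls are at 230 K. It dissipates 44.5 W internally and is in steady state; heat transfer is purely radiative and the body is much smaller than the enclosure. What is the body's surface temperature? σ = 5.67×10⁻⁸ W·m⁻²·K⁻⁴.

T ≈ 377 K

For a small grey body in a large enclosure, net radiated power = εσA(T⁴ − T_w⁴).
Steady state: P = εσA(T⁴ − T_w⁴) with A = 4πr² = 0.1810 m².
T⁴ = P/(εσA) + T_w⁴ = 44.5/(0.25·5.67×10⁻⁸·0.1810) + (230)⁴
    = 1.735×10¹⁰ + 2.798×10⁹ = 2.015×10¹⁰ K⁴.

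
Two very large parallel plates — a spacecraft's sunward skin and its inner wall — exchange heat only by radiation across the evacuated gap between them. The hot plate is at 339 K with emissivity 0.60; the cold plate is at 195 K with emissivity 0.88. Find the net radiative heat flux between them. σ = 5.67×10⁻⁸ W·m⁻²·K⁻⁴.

q ≈ 370 W/m²

For two infinite grey parallel plates, q = σ(T₁⁴ − T₂⁴)/(1/ε₁ + 1/ε₂ − 1).
T₁⁴ − T₂⁴ = 1.321×10¹⁰ − 1.446×10⁹ = 1.176×10¹⁰ K⁴.
1/ε₁ + 1/ε₂ − 1 = 1.667 + 1.136 − 1 = 1.803.
q = 5.67×10⁻⁸ × 1.176×10¹⁰ / 1.803.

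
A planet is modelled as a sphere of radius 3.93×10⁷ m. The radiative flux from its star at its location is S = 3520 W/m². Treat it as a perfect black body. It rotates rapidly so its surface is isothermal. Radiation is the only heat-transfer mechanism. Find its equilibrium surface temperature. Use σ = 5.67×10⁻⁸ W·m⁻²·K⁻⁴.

At equilibrium, absorbed power = emitted power.
Absorbing cross-section = πr² = 4.852×10¹⁵ m²; emitting surface = 4πr² = 1.941×10¹⁶ m² (ratio 4).
S·A_cross = εσ·A_surf·T⁴  ⇒  T⁴ = S/(4σ).
T⁴ = 1.00·3520/(4·5.67×10⁻⁸) = 1.552×10¹⁰ K⁴.
T = (1.552×10¹⁰)^(1/4).

T ≈ 353 K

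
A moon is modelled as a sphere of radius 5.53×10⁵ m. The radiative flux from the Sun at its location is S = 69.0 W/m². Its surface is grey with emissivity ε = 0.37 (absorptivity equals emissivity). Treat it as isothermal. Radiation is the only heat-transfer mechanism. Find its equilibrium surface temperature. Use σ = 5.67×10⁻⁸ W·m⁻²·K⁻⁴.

T ≈ 132 K

At equilibrium, absorbed power = emitted power.
Absorbing cross-section = πr² = 9.607×10¹¹ m²; emitting surface = 4πr² = 3.843×10¹² m² (ratio 4).
εS·A_cross = εσ·A_surf·T⁴  ⇒  T⁴ = S/(4σ)   (ε cancels).
T⁴ = 69.0/(4·5.67×10⁻⁸) = 3.042×10⁸ K⁴.
T = (3.042×10⁸)^(1/4).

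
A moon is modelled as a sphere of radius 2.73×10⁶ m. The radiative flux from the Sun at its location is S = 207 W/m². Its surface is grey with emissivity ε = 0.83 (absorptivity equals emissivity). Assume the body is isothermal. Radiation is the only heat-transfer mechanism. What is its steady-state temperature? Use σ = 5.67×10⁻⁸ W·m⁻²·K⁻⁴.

T ≈ 174 K

At equilibrium, absorbed power = emitted power.
Absorbing cross-section = πr² = 2.341×10¹³ m²; emitting surface = 4πr² = 9.366×10¹³ m² (ratio 4).
εS·A_cross = εσ·A_surf·T⁴  ⇒  T⁴ = S/(4σ)   (ε cancels).
T⁴ = 207/(4·5.67×10⁻⁸) = 9.127×10⁸ K⁴.
T = (9.127×10⁸)^(1/4).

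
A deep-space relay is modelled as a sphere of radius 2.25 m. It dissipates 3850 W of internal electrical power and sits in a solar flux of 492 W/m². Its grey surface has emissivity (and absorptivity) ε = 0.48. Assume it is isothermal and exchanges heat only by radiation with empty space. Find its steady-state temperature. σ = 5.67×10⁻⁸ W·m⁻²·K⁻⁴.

At steady state, absorbed solar power + internal power = radiated power.
Absorbed: α·S·A_cross = 0.48·492·15.90 = 3756 W (cross-section πr²).
Total input = 3756 + 3850 = 7606 W.
Radiated: εσ·A_surf·T⁴ with A_surf = 4πr² = 63.62 m².
T⁴ = 7606/(0.48·5.67×10⁻⁸·63.62) = 4.393×10⁹ K⁴.

T ≈ 257 K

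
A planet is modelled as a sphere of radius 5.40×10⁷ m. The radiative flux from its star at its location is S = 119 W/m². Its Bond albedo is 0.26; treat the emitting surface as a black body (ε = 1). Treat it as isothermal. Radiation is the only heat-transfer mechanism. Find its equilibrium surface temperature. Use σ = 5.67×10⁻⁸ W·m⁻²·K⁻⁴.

T ≈ 140 K

At equilibrium, absorbed power = emitted power.
Absorbing cross-section = πr² = 9.161×10¹⁵ m²; emitting surface = 4πr² = 3.664×10¹⁶ m² (ratio 4).
(1−a)S·A_cross = εσ·A_surf·T⁴  ⇒  T⁴ = (1−a)S/(4σ).
T⁴ = 0.740·119/(4·5.67×10⁻⁸) = 3.883×10⁸ K⁴.
T = (3.883×10⁸)^(1/4).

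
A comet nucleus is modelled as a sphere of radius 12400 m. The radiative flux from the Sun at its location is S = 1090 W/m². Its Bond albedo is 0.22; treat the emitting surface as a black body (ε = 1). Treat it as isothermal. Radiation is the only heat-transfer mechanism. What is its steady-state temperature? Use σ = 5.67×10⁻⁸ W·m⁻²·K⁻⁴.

T ≈ 247 K

At equilibrium, absorbed power = emitted power.
Absorbing cross-section = πr² = 4.831×10⁸ m²; emitting surface = 4πr² = 1.932×10⁹ m² (ratio 4).
(1−a)S·A_cross = εσ·A_surf·T⁴  ⇒  T⁴ = (1−a)S/(4σ).
T⁴ = 0.780·1090/(4·5.67×10⁻⁸) = 3.749×10⁹ K⁴.
T = (3.749×10⁹)^(1/4).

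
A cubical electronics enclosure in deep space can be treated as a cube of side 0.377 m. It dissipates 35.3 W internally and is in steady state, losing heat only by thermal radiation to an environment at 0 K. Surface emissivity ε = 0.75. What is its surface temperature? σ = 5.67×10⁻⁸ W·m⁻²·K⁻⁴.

T ≈ 177 K

Steady state: internal power = radiated power, P = εσA T⁴.
Radiating area A = 6L² = 0.8528 m².
T⁴ = P/(εσA) = 35.3/(0.75·5.67×10⁻⁸·0.8528) = 9.734×10⁸ K⁴.
T = (9.734×10⁸)^(1/4).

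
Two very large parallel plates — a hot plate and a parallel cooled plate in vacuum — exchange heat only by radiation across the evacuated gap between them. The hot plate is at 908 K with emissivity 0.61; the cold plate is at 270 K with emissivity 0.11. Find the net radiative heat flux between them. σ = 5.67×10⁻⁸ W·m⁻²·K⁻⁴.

q ≈ 3930 W/m²

For two infinite grey parallel plates, q = σ(T₁⁴ − T₂⁴)/(1/ε₁ + 1/ε₂ − 1).
T₁⁴ − T₂⁴ = 6.797×10¹¹ − 5.314×10⁹ = 6.744×10¹¹ K⁴.
1/ε₁ + 1/ε₂ − 1 = 1.639 + 9.091 − 1 = 9.730.
q = 5.67×10⁻⁸ × 6.744×10¹¹ / 9.730.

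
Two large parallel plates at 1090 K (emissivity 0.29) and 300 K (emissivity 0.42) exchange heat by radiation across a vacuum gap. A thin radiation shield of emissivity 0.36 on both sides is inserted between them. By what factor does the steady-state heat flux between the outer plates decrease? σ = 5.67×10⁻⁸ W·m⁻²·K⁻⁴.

Without shield: q₀ = σΔ(T⁴)/(1/ε₁+1/ε₂−1) with denominator 4.829.
With shield the two gaps are in series; the resistances add: (1/ε₁+1/ε_s−1)+(1/ε_s+1/ε₂−1) = 5.226+4.159 = 9.385.
Heat-flux ratio q₀/q = 9.385/4.829.

factor ≈ 1.94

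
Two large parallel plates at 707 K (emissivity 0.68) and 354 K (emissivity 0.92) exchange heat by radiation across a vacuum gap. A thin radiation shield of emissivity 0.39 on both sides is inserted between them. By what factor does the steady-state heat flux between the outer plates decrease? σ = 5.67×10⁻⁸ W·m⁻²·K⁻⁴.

factor ≈ 3.65

Without shield: q₀ = σΔ(T⁴)/(1/ε₁+1/ε₂−1) with denominator 1.558.
With shield the two gaps are in series; the resistances add: (1/ε₁+1/ε_s−1)+(1/ε_s+1/ε₂−1) = 3.035+2.651 = 5.686.
Heat-flux ratio q₀/q = 5.686/1.558.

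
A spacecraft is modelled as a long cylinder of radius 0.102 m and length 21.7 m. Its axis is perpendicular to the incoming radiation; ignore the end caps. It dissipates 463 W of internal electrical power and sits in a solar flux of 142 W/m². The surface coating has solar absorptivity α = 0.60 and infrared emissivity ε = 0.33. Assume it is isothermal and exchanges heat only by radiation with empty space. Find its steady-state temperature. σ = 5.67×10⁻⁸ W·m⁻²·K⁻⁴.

T ≈ 238 K

At steady state, absorbed solar power + internal power = radiated power.
Absorbed: α·S·A_cross = 0.60·142·4.427 = 377.2 W (cross-section 2rL).
Total input = 377.2 + 463 = 840.2 W.
Radiated: εσ·A_surf·T⁴ with A_surf = 2πrL = 13.91 m².
T⁴ = 840.2/(0.33·5.67×10⁻⁸·13.91) = 3.229×10⁹ K⁴.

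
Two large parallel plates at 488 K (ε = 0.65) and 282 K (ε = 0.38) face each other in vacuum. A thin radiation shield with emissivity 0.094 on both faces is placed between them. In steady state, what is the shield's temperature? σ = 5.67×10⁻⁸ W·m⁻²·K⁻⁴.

In steady state the net flux on the hot side equals that on the cold side.
σ(T₁⁴−T_s⁴)/D₁ = σ(T_s⁴−T₂⁴)/D₂, with D₁ = 1/ε₁+1/ε_s−1 = 11.18, D₂ = 1/ε_s+1/ε₂−1 = 12.27.
Solve for T_s⁴: T_s⁴ = (D₂·T₁⁴ + D₁·T₂⁴)/(D₁+D₂) = 3.269×10¹⁰ K⁴.

T_s ≈ 425 K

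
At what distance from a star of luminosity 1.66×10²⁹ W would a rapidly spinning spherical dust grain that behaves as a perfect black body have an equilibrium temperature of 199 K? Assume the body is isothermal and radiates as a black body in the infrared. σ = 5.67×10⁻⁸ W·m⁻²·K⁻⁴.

d ≈ 6.09×10¹² m

For an isothermal black-emitting sphere, (1−a)S·πr² = σ·4πr²·T⁴ ⇒ S = 4σT⁴/(1−a).
S = 4·5.67×10⁻⁸·(199)⁴/1.00 = 355.7 W/m².
Flux falls as S = L/(4πd²), so d = √(L/(4πS)) = √(1.66×10²⁹/(4π·355.7)).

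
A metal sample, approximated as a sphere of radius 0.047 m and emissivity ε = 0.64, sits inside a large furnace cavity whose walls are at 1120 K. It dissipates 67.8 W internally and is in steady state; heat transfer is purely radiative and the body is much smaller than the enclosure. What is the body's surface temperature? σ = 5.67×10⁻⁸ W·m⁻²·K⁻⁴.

For a small grey body in a large enclosure, net radiated power = εσA(T⁴ − T_w⁴).
Steady state: P = εσA(T⁴ − T_w⁴) with A = 4πr² = 0.02776 m².
T⁴ = P/(εσA) + T_w⁴ = 67.8/(0.64·5.67×10⁻⁸·0.02776) + (1120)⁴
    = 6.731×10¹⁰ + 1.574×10¹² = 1.641×10¹² K⁴.

T ≈ 1130 K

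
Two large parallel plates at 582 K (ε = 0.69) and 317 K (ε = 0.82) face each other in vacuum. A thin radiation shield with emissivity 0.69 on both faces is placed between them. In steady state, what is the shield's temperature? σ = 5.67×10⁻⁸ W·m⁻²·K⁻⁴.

T_s ≈ 493 K

In steady state the net flux on the hot side equals that on the cold side.
σ(T₁⁴−T_s⁴)/D₁ = σ(T_s⁴−T₂⁴)/D₂, with D₁ = 1/ε₁+1/ε_s−1 = 1.899, D₂ = 1/ε_s+1/ε₂−1 = 1.669.
Solve for T_s⁴: T_s⁴ = (D₂·T₁⁴ + D₁·T₂⁴)/(D₁+D₂) = 5.905×10¹⁰ K⁴.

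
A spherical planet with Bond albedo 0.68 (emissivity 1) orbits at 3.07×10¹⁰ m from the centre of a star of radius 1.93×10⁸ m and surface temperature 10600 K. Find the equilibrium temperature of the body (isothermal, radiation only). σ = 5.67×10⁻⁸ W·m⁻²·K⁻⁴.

T ≈ 447 K

The star's surface emits σT_*⁴; at distance d the flux is S = σT_*⁴(R_*/d)².
S = 5.67×10⁻⁸·(10600)⁴·(1.93×10⁸/3.07×10¹⁰)² = 28290 W/m².
For an isothermal sphere T⁴ = (1−a)S/(4σ) = 3.992×10¹⁰ K⁴.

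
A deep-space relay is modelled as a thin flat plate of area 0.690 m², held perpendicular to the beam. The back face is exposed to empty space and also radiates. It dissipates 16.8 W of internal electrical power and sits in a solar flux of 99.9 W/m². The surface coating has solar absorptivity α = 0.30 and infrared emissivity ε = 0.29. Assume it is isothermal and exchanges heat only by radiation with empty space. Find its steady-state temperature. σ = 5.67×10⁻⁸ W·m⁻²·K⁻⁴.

At steady state, absorbed solar power + internal power = radiated power.
Absorbed: α·S·A_cross = 0.30·99.9·0.6900 = 20.68 W (cross-section A).
Total input = 20.68 + 16.8 = 37.48 W.
Radiated: εσ·A_surf·T⁴ with A_surf = 2A = 1.380 m².
T⁴ = 37.48/(0.29·5.67×10⁻⁸·1.380) = 1.652×10⁹ K⁴.

T ≈ 202 K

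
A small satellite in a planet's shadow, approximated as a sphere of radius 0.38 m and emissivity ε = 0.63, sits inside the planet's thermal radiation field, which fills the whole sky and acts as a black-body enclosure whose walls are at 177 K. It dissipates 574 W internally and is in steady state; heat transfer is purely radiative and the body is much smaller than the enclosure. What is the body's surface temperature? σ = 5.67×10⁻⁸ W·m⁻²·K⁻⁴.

For a small grey body in a large enclosure, net radiated power = εσA(T⁴ − T_w⁴).
Steady state: P = εσA(T⁴ − T_w⁴) with A = 4πr² = 1.815 m².
T⁴ = P/(εσA) + T_w⁴ = 574/(0.63·5.67×10⁻⁸·1.815) + (177)⁴
    = 8.855×10⁹ + 9.815×10⁸ = 9.837×10⁹ K⁴.

T ≈ 315 K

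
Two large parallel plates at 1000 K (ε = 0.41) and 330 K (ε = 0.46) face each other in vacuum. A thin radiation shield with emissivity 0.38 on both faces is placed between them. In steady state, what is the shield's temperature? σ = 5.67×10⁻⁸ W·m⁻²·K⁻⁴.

T_s ≈ 836 K

In steady state the net flux on the hot side equals that on the cold side.
σ(T₁⁴−T_s⁴)/D₁ = σ(T_s⁴−T₂⁴)/D₂, with D₁ = 1/ε₁+1/ε_s−1 = 4.071, D₂ = 1/ε_s+1/ε₂−1 = 3.805.
Solve for T_s⁴: T_s⁴ = (D₂·T₁⁴ + D₁·T₂⁴)/(D₁+D₂) = 4.893×10¹¹ K⁴.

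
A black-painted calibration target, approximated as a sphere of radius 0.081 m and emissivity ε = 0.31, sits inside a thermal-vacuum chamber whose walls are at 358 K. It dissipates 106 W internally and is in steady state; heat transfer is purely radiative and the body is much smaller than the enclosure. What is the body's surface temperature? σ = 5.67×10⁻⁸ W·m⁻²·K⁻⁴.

For a small grey body in a large enclosure, net radiated power = εσA(T⁴ − T_w⁴).
Steady state: P = εσA(T⁴ − T_w⁴) with A = 4πr² = 0.08245 m².
T⁴ = P/(εσA) + T_w⁴ = 106/(0.31·5.67×10⁻⁸·0.08245) + (358)⁴
    = 7.314×10¹⁰ + 1.643×10¹⁰ = 8.957×10¹⁰ K⁴.

T ≈ 547 K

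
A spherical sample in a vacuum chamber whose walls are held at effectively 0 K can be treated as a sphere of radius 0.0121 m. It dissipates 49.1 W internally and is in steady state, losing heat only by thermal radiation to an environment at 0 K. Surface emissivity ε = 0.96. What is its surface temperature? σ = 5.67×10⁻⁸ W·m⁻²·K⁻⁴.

Steady state: internal power = radiated power, P = εσA T⁴.
Radiating area A = 4πr² = 0.001840 m².
T⁴ = P/(εσA) = 49.1/(0.96·5.67×10⁻⁸·0.001840) = 4.903×10¹¹ K⁴.
T = (4.903×10¹¹)^(1/4).

T ≈ 837 K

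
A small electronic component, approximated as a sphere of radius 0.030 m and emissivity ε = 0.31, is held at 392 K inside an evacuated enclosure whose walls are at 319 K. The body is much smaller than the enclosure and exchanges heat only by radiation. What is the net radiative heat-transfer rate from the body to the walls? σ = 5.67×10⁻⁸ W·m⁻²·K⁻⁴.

For a small grey body in a large enclosure: P_net = εσA(T_body⁴ − T_wall⁴).
A = 4πr² = 0.01131 m²; T_body⁴ − T_wall⁴ = 2.361×10¹⁰ − 1.036×10¹⁰ = 1.326×10¹⁰ K⁴.
|P_net| = 0.31·5.67×10⁻⁸·0.01131·1.326×10¹⁰.

P_net ≈ 2.64 W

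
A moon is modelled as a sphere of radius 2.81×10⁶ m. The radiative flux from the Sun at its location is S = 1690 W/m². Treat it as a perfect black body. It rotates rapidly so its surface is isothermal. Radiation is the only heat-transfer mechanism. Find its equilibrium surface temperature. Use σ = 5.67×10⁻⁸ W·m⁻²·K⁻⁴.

T ≈ 294 K

At equilibrium, absorbed power = emitted power.
Absorbing cross-section = πr² = 2.481×10¹³ m²; emitting surface = 4πr² = 9.923×10¹³ m² (ratio 4).
S·A_cross = εσ·A_surf·T⁴  ⇒  T⁴ = S/(4σ).
T⁴ = 1.00·1690/(4·5.67×10⁻⁸) = 7.451×10⁹ K⁴.
T = (7.451×10⁹)^(1/4).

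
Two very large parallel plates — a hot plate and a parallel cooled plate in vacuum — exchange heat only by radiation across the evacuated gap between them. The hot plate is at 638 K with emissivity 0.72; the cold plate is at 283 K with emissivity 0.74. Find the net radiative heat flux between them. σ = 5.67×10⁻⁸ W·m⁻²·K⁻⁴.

q ≈ 5190 W/m²

For two infinite grey parallel plates, q = σ(T₁⁴ − T₂⁴)/(1/ε₁ + 1/ε₂ − 1).
T₁⁴ − T₂⁴ = 1.657×10¹¹ − 6.414×10⁹ = 1.593×10¹¹ K⁴.
1/ε₁ + 1/ε₂ − 1 = 1.389 + 1.351 − 1 = 1.740.
q = 5.67×10⁻⁸ × 1.593×10¹¹ / 1.740.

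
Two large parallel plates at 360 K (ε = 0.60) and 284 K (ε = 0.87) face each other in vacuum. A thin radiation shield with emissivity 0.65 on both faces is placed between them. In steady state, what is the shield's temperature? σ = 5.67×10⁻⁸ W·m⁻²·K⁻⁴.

In steady state the net flux on the hot side equals that on the cold side.
σ(T₁⁴−T_s⁴)/D₁ = σ(T_s⁴−T₂⁴)/D₂, with D₁ = 1/ε₁+1/ε_s−1 = 2.205, D₂ = 1/ε_s+1/ε₂−1 = 1.688.
Solve for T_s⁴: T_s⁴ = (D₂·T₁⁴ + D₁·T₂⁴)/(D₁+D₂) = 1.097×10¹⁰ K⁴.

T_s ≈ 324 K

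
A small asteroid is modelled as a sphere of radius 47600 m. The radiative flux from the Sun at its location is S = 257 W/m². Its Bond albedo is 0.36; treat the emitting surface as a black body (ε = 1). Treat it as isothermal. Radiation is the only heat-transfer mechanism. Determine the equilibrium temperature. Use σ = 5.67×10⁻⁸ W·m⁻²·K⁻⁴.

At equilibrium, absorbed power = emitted power.
Absorbing cross-section = πr² = 7.118×10⁹ m²; emitting surface = 4πr² = 2.847×10¹⁰ m² (ratio 4).
(1−a)S·A_cross = εσ·A_surf·T⁴  ⇒  T⁴ = (1−a)S/(4σ).
T⁴ = 0.640·257/(4·5.67×10⁻⁸) = 7.252×10⁸ K⁴.
T = (7.252×10⁸)^(1/4).

T ≈ 164 K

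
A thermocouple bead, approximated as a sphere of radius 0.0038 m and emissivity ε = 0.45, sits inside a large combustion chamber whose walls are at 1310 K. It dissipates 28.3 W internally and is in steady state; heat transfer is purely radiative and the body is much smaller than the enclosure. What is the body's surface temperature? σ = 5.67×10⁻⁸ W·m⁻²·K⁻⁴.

For a small grey body in a large enclosure, net radiated power = εσA(T⁴ − T_w⁴).
Steady state: P = εσA(T⁴ − T_w⁴) with A = 4πr² = 1.815×10⁻⁴ m².
T⁴ = P/(εσA) + T_w⁴ = 28.3/(0.45·5.67×10⁻⁸·1.815×10⁻⁴) + (1310)⁴
    = 6.112×10¹² + 2.945×10¹² = 9.057×10¹² K⁴.

T ≈ 1730 K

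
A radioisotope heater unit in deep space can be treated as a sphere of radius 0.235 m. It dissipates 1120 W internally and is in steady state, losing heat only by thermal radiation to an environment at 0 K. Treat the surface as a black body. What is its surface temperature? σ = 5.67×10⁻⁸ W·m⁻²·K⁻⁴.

Steady state: internal power = radiated power, P = εσA T⁴.
Radiating area A = 4πr² = 0.6940 m².
T⁴ = P/(εσA) = 1120/(1.0·5.67×10⁻⁸·0.6940) = 2.846×10¹⁰ K⁴.
T = (2.846×10¹⁰)^(1/4).

T ≈ 411 K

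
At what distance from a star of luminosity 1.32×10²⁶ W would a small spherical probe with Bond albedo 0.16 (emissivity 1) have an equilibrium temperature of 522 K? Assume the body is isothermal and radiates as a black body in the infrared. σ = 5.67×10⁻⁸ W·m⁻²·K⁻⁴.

d ≈ 2.29×10¹⁰ m

For an isothermal black-emitting sphere, (1−a)S·πr² = σ·4πr²·T⁴ ⇒ S = 4σT⁴/(1−a).
S = 4·5.67×10⁻⁸·(522)⁴/0.840 = 20050 W/m².
Flux falls as S = L/(4πd²), so d = √(L/(4πS)) = √(1.32×10²⁶/(4π·20050)).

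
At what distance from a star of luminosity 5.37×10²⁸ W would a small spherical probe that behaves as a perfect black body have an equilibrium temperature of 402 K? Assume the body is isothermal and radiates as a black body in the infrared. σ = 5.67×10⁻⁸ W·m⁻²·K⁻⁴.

d ≈ 8.49×10¹¹ m

For an isothermal black-emitting sphere, (1−a)S·πr² = σ·4πr²·T⁴ ⇒ S = 4σT⁴/(1−a).
S = 4·5.67×10⁻⁸·(402)⁴/1.00 = 5923 W/m².
Flux falls as S = L/(4πd²), so d = √(L/(4πS)) = √(5.37×10²⁸/(4π·5923)).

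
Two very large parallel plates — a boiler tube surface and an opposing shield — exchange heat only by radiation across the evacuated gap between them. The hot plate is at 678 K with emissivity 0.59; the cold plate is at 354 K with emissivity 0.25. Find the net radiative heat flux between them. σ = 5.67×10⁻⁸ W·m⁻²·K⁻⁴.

q ≈ 2360 W/m²

For two infinite grey parallel plates, q = σ(T₁⁴ − T₂⁴)/(1/ε₁ + 1/ε₂ − 1).
T₁⁴ − T₂⁴ = 2.113×10¹¹ − 1.570×10¹⁰ = 1.956×10¹¹ K⁴.
1/ε₁ + 1/ε₂ − 1 = 1.695 + 4.000 − 1 = 4.695.
q = 5.67×10⁻⁸ × 1.956×10¹¹ / 4.695.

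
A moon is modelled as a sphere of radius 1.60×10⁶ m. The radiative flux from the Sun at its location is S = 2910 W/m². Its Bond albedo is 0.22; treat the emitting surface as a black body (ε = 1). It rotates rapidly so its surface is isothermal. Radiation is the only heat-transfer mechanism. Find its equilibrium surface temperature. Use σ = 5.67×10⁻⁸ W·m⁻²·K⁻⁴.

At equilibrium, absorbed power = emitted power.
Absorbing cross-section = πr² = 8.042×10¹² m²; emitting surface = 4πr² = 3.217×10¹³ m² (ratio 4).
(1−a)S·A_cross = εσ·A_surf·T⁴  ⇒  T⁴ = (1−a)S/(4σ).
T⁴ = 0.780·2910/(4·5.67×10⁻⁸) = 1.001×10¹⁰ K⁴.
T = (1.001×10¹⁰)^(1/4).

T ≈ 316 K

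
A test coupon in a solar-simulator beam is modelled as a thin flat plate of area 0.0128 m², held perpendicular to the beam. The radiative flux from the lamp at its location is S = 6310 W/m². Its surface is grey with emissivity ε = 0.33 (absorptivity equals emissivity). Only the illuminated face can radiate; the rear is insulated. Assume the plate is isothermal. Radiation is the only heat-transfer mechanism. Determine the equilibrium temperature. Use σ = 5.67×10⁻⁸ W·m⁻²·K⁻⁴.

At equilibrium, absorbed power = emitted power.
Absorbing cross-section = A = 0.01280 m²; emitting surface = A = 0.01280 m² (ratio 1).
εS·A_cross = εσ·A_surf·T⁴  ⇒  T⁴ = S/(1σ)   (ε cancels).
T⁴ = 6310/(1·5.67×10⁻⁸) = 1.113×10¹¹ K⁴.
T = (1.113×10¹¹)^(1/4).

T ≈ 578 K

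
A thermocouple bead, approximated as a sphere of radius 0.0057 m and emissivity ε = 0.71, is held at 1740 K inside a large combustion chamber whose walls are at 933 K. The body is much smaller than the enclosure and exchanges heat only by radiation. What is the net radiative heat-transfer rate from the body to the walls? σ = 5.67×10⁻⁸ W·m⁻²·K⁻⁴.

P_net ≈ 138 W

For a small grey body in a large enclosure: P_net = εσA(T_body⁴ − T_wall⁴).
A = 4πr² = 4.083×10⁻⁴ m²; T_body⁴ − T_wall⁴ = 9.166×10¹² − 7.578×10¹¹ = 8.409×10¹² K⁴.
|P_net| = 0.71·5.67×10⁻⁸·4.083×10⁻⁴·8.409×10¹².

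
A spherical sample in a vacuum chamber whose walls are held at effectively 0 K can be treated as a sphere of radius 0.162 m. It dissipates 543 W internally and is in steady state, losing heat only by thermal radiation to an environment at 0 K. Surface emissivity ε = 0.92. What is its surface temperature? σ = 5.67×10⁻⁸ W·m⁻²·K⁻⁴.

Steady state: internal power = radiated power, P = εσA T⁴.
Radiating area A = 4πr² = 0.3298 m².
T⁴ = P/(εσA) = 543/(0.92·5.67×10⁻⁸·0.3298) = 3.156×10¹⁰ K⁴.
T = (3.156×10¹⁰)^(1/4).

T ≈ 421 K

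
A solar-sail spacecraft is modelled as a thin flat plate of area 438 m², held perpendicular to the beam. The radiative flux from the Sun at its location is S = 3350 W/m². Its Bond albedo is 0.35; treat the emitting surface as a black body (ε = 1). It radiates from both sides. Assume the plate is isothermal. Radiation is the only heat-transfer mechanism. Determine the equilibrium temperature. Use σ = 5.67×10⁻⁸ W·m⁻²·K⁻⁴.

At equilibrium, absorbed power = emitted power.
Absorbing cross-section = A = 438.0 m²; emitting surface = 2A = 876.0 m² (ratio 2).
(1−a)S·A_cross = εσ·A_surf·T⁴  ⇒  T⁴ = (1−a)S/(2σ).
T⁴ = 0.650·3350/(2·5.67×10⁻⁸) = 1.920×10¹⁰ K⁴.
T = (1.920×10¹⁰)^(1/4).

T ≈ 372 K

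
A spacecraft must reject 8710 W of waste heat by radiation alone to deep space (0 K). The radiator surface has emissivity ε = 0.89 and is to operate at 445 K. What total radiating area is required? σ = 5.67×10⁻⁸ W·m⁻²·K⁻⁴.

P = εσA T⁴ ⇒ A = P/(εσT⁴).
T⁴ = 3.921×10¹⁰ K⁴.
A = 8710/(0.89 × 5.67×10⁻⁸ × 3.921×10¹⁰).

A ≈ 4.40 m²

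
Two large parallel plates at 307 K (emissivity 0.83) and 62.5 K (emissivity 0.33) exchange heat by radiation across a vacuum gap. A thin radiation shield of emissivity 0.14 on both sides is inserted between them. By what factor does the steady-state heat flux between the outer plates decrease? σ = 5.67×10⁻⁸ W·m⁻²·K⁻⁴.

Without shield: q₀ = σΔ(T⁴)/(1/ε₁+1/ε₂−1) with denominator 3.235.
With shield the two gaps are in series; the resistances add: (1/ε₁+1/ε_s−1)+(1/ε_s+1/ε₂−1) = 7.348+9.173 = 16.52.
Heat-flux ratio q₀/q = 16.52/3.235.

factor ≈ 5.11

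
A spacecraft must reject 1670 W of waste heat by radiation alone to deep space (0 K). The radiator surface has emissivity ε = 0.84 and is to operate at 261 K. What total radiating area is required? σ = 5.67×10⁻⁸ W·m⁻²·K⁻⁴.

A ≈ 7.56 m²

P = εσA T⁴ ⇒ A = P/(εσT⁴).
T⁴ = 4.640×10⁹ K⁴.
A = 1670/(0.84 × 5.67×10⁻⁸ × 4.640×10⁹).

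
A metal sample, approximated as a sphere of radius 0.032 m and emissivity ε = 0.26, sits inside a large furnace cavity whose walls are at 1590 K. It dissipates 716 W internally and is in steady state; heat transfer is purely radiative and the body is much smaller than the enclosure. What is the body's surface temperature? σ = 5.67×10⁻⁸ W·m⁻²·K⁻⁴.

For a small grey body in a large enclosure, net radiated power = εσA(T⁴ − T_w⁴).
Steady state: P = εσA(T⁴ − T_w⁴) with A = 4πr² = 0.01287 m².
T⁴ = P/(εσA) + T_w⁴ = 716/(0.26·5.67×10⁻⁸·0.01287) + (1590)⁴
    = 3.774×10¹² + 6.391×10¹² = 1.017×10¹³ K⁴.

T ≈ 1790 K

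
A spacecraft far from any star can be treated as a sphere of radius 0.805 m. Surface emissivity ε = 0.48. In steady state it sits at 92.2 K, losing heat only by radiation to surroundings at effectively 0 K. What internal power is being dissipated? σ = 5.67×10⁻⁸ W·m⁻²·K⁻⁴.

P ≈ 16.0 W

Steady state: P = εσA T⁴.
A = 4πr² = 8.143 m²; T⁴ = (92.2)⁴ = 7.226×10⁷ K⁴.
P = 0.48 × 5.67×10⁻⁸ × 8.143 × 7.226×10⁷.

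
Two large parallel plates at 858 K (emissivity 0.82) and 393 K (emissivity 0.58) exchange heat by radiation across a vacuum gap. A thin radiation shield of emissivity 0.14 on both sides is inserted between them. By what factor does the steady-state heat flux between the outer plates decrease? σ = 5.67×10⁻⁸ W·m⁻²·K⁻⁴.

Without shield: q₀ = σΔ(T⁴)/(1/ε₁+1/ε₂−1) with denominator 1.944.
With shield the two gaps are in series; the resistances add: (1/ε₁+1/ε_s−1)+(1/ε_s+1/ε₂−1) = 7.362+7.867 = 15.23.
Heat-flux ratio q₀/q = 15.23/1.944.

factor ≈ 7.84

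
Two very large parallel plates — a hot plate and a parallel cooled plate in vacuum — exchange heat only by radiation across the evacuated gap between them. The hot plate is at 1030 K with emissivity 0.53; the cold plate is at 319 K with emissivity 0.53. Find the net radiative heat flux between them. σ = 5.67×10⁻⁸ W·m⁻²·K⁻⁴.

For two infinite grey parallel plates, q = σ(T₁⁴ − T₂⁴)/(1/ε₁ + 1/ε₂ − 1).
T₁⁴ − T₂⁴ = 1.126×10¹² − 1.036×10¹⁰ = 1.115×10¹² K⁴.
1/ε₁ + 1/ε₂ − 1 = 1.887 + 1.887 − 1 = 2.774.
q = 5.67×10⁻⁸ × 1.115×10¹² / 2.774.

q ≈ 22800 W/m²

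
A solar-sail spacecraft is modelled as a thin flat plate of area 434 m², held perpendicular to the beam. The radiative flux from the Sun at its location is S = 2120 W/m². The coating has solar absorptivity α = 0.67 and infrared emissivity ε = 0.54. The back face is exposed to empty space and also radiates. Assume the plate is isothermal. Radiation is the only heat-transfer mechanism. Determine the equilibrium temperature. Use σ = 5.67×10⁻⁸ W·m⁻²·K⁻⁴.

T ≈ 390 K

At equilibrium, absorbed power = emitted power.
Absorbing cross-section = A = 434.0 m²; emitting surface = 2A = 868.0 m² (ratio 2).
αS·A_cross = εσ·A_surf·T⁴  ⇒  T⁴ = αS/(ε·2σ).
T⁴ = 0.670·2120/(0.54·2·5.67×10⁻⁸) = 2.320×10¹⁰ K⁴.
T = (2.320×10¹⁰)^(1/4).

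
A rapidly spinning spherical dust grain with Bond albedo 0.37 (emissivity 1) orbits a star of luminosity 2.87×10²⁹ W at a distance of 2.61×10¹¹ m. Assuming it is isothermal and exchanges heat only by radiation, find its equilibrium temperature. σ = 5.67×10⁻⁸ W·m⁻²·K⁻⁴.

First find the stellar flux at distance d: S = L/(4πd²) = 2.87×10²⁹/(4π·(2.61×10¹¹)²) = 3.353×10⁵ W/m².
For an isothermal sphere, absorbed (1−a)S·πr² = emitted σ·4πr²·T⁴, so T⁴ = (1−a)S/(4σ).
T⁴ = 0.630·3.353×10⁵/(4·5.67×10⁻⁸) = 9.313×10¹¹ K⁴.

T ≈ 982 K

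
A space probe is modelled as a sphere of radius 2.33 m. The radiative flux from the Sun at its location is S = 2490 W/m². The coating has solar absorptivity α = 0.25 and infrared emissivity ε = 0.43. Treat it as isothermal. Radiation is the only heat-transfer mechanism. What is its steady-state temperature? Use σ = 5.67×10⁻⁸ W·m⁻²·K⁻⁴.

T ≈ 283 K

At equilibrium, absorbed power = emitted power.
Absorbing cross-section = πr² = 17.06 m²; emitting surface = 4πr² = 68.22 m² (ratio 4).
αS·A_cross = εσ·A_surf·T⁴  ⇒  T⁴ = αS/(ε·4σ).
T⁴ = 0.250·2490/(0.43·4·5.67×10⁻⁸) = 6.383×10⁹ K⁴.
T = (6.383×10⁹)^(1/4).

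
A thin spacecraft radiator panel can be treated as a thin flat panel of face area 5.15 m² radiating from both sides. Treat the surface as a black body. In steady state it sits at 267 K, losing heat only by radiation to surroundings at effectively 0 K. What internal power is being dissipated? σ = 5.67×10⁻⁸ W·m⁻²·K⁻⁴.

P ≈ 2970 W

Steady state: P = εσA T⁴.
A = 2·5.15 = 10.30 m²; T⁴ = (267)⁴ = 5.082×10⁹ K⁴.
P = 1.0 × 5.67×10⁻⁸ × 10.30 × 5.082×10⁹.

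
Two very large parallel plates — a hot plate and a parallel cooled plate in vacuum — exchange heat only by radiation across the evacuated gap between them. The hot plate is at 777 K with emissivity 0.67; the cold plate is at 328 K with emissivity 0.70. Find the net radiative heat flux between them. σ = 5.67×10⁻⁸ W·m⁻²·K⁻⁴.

q ≈ 10400 W/m²

For two infinite grey parallel plates, q = σ(T₁⁴ − T₂⁴)/(1/ε₁ + 1/ε₂ − 1).
T₁⁴ − T₂⁴ = 3.645×10¹¹ − 1.157×10¹⁰ = 3.529×10¹¹ K⁴.
1/ε₁ + 1/ε₂ − 1 = 1.493 + 1.429 − 1 = 1.921.
q = 5.67×10⁻⁸ × 3.529×10¹¹ / 1.921.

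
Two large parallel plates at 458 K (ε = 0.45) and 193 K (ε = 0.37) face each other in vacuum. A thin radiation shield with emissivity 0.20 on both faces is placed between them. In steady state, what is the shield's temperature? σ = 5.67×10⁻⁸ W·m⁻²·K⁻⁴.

T_s ≈ 391 K

In steady state the net flux on the hot side equals that on the cold side.
σ(T₁⁴−T_s⁴)/D₁ = σ(T_s⁴−T₂⁴)/D₂, with D₁ = 1/ε₁+1/ε_s−1 = 6.222, D₂ = 1/ε_s+1/ε₂−1 = 6.703.
Solve for T_s⁴: T_s⁴ = (D₂·T₁⁴ + D₁·T₂⁴)/(D₁+D₂) = 2.349×10¹⁰ K⁴.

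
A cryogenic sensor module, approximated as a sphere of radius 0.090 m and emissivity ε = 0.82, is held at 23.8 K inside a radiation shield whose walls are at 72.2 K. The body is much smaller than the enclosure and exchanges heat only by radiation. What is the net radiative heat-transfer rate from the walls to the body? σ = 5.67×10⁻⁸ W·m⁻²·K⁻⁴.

P_net ≈ 0.127 W

For a small grey body in a large enclosure: P_net = εσA(T_body⁴ − T_wall⁴).
A = 4πr² = 0.1018 m²; T_body⁴ − T_wall⁴ = 3.209×10⁵ − 2.717×10⁷ = -2.685×10⁷ K⁴.
|P_net| = 0.82·5.67×10⁻⁸·0.1018·2.685×10⁷.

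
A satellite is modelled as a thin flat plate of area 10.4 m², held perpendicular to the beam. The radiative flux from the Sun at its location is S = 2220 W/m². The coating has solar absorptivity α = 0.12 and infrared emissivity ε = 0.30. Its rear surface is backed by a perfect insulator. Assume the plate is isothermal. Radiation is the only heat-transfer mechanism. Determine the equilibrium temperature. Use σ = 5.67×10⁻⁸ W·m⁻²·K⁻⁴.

At equilibrium, absorbed power = emitted power.
Absorbing cross-section = A = 10.40 m²; emitting surface = A = 10.40 m² (ratio 1).
αS·A_cross = εσ·A_surf·T⁴  ⇒  T⁴ = αS/(ε·1σ).
T⁴ = 0.120·2220/(0.30·1·5.67×10⁻⁸) = 1.566×10¹⁰ K⁴.
T = (1.566×10¹⁰)^(1/4).

T ≈ 354 K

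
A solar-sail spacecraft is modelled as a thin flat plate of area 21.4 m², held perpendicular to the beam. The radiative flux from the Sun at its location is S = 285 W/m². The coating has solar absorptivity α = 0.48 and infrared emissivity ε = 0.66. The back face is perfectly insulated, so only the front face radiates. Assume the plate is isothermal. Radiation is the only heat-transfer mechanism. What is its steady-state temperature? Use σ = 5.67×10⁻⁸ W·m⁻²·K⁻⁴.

At equilibrium, absorbed power = emitted power.
Absorbing cross-section = A = 21.40 m²; emitting surface = A = 21.40 m² (ratio 1).
αS·A_cross = εσ·A_surf·T⁴  ⇒  T⁴ = αS/(ε·1σ).
T⁴ = 0.480·285/(0.66·1·5.67×10⁻⁸) = 3.656×10⁹ K⁴.
T = (3.656×10⁹)^(1/4).

T ≈ 246 K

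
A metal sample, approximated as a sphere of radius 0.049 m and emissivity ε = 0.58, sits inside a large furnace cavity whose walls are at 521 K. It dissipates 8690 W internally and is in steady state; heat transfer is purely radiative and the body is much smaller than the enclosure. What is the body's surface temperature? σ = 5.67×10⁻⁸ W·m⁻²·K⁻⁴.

T ≈ 1720 K

For a small grey body in a large enclosure, net radiated power = εσA(T⁴ − T_w⁴).
Steady state: P = εσA(T⁴ − T_w⁴) with A = 4πr² = 0.03017 m².
T⁴ = P/(εσA) + T_w⁴ = 8690/(0.58·5.67×10⁻⁸·0.03017) + (521)⁴
    = 8.758×10¹² + 7.368×10¹⁰ = 8.832×10¹² K⁴.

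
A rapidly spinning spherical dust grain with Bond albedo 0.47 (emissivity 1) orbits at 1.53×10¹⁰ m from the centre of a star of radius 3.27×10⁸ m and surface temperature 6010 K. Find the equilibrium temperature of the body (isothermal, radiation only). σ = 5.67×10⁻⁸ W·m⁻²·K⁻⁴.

The star's surface emits σT_*⁴; at distance d the flux is S = σT_*⁴(R_*/d)².
S = 5.67×10⁻⁸·(6010)⁴·(3.27×10⁸/1.53×10¹⁰)² = 33790 W/m².
For an isothermal sphere T⁴ = (1−a)S/(4σ) = 7.896×10¹⁰ K⁴.

T ≈ 530 K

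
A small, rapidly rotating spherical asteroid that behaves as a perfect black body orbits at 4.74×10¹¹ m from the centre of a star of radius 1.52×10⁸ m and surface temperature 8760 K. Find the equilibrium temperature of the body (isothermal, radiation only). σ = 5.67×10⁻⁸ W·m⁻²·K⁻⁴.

T ≈ 111 K

The star's surface emits σT_*⁴; at distance d the flux is S = σT_*⁴(R_*/d)².
S = 5.67×10⁻⁸·(8760)⁴·(1.52×10⁸/4.74×10¹¹)² = 34.33 W/m².
For an isothermal sphere T⁴ = (1−a)S/(4σ) = 1.514×10⁸ K⁴.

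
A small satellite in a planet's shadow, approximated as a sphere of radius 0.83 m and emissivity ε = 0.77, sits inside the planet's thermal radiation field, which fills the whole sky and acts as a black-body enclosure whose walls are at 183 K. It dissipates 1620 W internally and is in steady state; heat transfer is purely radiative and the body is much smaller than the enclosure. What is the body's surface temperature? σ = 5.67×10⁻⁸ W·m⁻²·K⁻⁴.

For a small grey body in a large enclosure, net radiated power = εσA(T⁴ − T_w⁴).
Steady state: P = εσA(T⁴ − T_w⁴) with A = 4πr² = 8.657 m².
T⁴ = P/(εσA) + T_w⁴ = 1620/(0.77·5.67×10⁻⁸·8.657) + (183)⁴
    = 4.286×10⁹ + 1.122×10⁹ = 5.408×10⁹ K⁴.

T ≈ 271 K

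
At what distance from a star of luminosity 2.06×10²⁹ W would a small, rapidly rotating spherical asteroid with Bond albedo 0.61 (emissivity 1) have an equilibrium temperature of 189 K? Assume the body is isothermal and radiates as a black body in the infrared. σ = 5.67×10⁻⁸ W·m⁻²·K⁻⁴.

For an isothermal black-emitting sphere, (1−a)S·πr² = σ·4πr²·T⁴ ⇒ S = 4σT⁴/(1−a).
S = 4·5.67×10⁻⁸·(189)⁴/0.390 = 742.0 W/m².
Flux falls as S = L/(4πd²), so d = √(L/(4πS)) = √(2.06×10²⁹/(4π·742.0)).

d ≈ 4.70×10¹² m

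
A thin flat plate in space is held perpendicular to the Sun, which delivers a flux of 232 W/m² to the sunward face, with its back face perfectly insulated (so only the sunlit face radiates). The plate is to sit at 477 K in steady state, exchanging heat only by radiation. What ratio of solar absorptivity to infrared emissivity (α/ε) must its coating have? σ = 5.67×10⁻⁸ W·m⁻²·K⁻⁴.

Balance: αS·A = εσ·1A·T⁴ ⇒ α/ε = σT⁴/S.
α/ε = 5.67×10⁻⁸·(477)⁴/232 = 5.67×10⁻⁸·5.177×10¹⁰/232.

α/ε ≈ 12.7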